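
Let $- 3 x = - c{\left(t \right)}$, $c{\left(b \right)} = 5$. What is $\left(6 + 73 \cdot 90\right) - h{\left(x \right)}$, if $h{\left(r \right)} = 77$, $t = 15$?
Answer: $6499$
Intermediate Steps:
$x = \frac{5}{3}$ ($x = - \frac{\left(-1\right) 5}{3} = \left(- \frac{1}{3}\right) \left(-5\right) = \frac{5}{3} \approx 1.6667$)
$\left(6 + 73 \cdot 90\right) - h{\left(x \right)} = \left(6 + 73 \cdot 90\right) - 77 = \left(6 + 6570\right) - 77 = 6576 - 77 = 6499$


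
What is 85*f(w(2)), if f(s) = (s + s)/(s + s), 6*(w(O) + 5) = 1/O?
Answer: 85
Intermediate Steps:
w(O) = -5 + 1/(6*O)
f(s) = 1 (f(s) = (2*s)/((2*s)) = (2*s)*(1/(2*s)) = 1)
85*f(w(2)) = 85*1 = 85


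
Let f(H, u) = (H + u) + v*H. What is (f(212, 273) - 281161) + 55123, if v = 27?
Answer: -219829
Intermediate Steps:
f(H, u) = u + 28*H (f(H, u) = (H + u) + 27*H = u + 28*H)
(f(212, 273) - 281161) + 55123 = ((273 + 28*212) - 281161) + 55123 = ((273 + 5936) - 281161) + 55123 = (6209 - 281161) + 55123 = -274952 + 55123 = -219829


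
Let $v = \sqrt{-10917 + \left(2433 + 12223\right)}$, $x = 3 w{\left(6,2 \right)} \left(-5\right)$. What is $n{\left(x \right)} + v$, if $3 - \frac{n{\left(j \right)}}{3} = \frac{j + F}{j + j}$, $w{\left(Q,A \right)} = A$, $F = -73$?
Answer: $\frac{77}{20} + \sqrt{3739} \approx 64.997$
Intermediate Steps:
$x = -30$ ($x = 3 \cdot 2 \left(-5\right) = 6 \left(-5\right) = -30$)
$n{\left(j \right)} = 9 - \frac{3 \left(-73 + j\right)}{2 j}$ ($n{\left(j \right)} = 9 - 3 \frac{j - 73}{j + j} = 9 - 3 \frac{-73 + j}{2 j} = 9 - \frac{3 \left(-73 + j\right)}{2 j}$)
$v = \sqrt{3739}$ ($v = \sqrt{-10917 + 14656} = \sqrt{3739} \approx 61.147$)
$n{\left(x \right)} + v = \frac{3 \left(73 + 5 \left(-30\right)\right)}{2 \left(-30\right)} + \sqrt{3739} = \frac{3}{2} \left(- \frac{1}{30}\right) \left(73 - 150\right) + \sqrt{3739} = \frac{3}{2} \left(- \frac{1}{30}\right) \left(-77\right) + \sqrt{3739} = \frac{77}{20} + \sqrt{3739}$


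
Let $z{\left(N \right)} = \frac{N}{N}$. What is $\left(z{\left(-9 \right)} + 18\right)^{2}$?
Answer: $361$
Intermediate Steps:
$z{\left(N \right)} = 1$
$\left(z{\left(-9 \right)} + 18\right)^{2} = \left(1 + 18\right)^{2} = 19^{2} = 361$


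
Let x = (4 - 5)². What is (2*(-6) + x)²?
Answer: 121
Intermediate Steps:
x = 1 (x = (-1)² = 1)
(2*(-6) + x)² = (2*(-6) + 1)² = (-12 + 1)² = (-11)² = 121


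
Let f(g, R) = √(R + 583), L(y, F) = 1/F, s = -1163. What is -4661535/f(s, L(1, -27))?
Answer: -2796921*√11805/1574 ≈ -1.9307e+5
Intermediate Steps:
f(g, R) = √(583 + R)
-4661535/f(s, L(1, -27)) = -4661535/√(583 + 1/(-27)) = -4661535/√(583 - 1/27) = -4661535*3*√11805/7870 = -2796921*√11805/1574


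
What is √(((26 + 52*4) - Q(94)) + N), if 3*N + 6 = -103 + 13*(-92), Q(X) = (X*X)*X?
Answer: I*√830785 ≈ 911.47*I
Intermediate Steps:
Q(X) = X³ (Q(X) = X²*X = X³)
N = -435 (N = -2 + (-103 + 13*(-92))/3 = -2 + (-103 - 1196)/3 = -2 + (⅓)*(-1299) = -2 - 433 = -435)
√(((26 + 52*4) - Q(94)) + N) = √(((26 + 52*4) - 1*94³) - 435) = √(((26 + 208) - 1*830584) - 435) = √((234 - 830584) - 435) = √(-830350 - 435) = √(-830785) = I*√830785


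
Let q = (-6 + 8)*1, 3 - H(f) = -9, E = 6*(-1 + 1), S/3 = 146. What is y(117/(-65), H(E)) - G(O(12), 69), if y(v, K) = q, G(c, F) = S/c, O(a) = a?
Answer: -69/2 ≈ -34.500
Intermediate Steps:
S = 438 (S = 3*146 = 438)
E = 0 (E = 6*0 = 0)
G(c, F) = 438/c
H(f) = 12 (H(f) = 3 - 1*(-9) = 3 + 9 = 12)
q = 2 (q = 2*1 = 2)
y(v, K) = 2
y(117/(-65), H(E)) - G(O(12), 69) = 2 - 438/12 = 2 - 1*73/2 = 2 - 73/2 = -69/2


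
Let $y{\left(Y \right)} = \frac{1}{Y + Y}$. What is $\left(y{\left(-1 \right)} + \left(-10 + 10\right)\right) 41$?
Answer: $- \frac{41}{2} \approx -20.5$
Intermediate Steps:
$y{\left(Y \right)} = \frac{1}{2 Y}$
$\left(y{\left(-1 \right)} + \left(-10 + 10\right)\right) 41 = \left(\frac{1}{2 \left(-1\right)} + \left(-10 + 10\right)\right) 41 = \left(\frac{1}{2} \left(-1\right) + 0\right) 41 = \left(- \frac{1}{2} + 0\right) 41 = \left(- \frac{1}{2}\right) 41 = - \frac{41}{2}$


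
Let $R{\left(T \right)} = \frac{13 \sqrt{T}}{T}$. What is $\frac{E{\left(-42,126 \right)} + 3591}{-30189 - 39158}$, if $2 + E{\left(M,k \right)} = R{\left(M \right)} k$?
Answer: $- \frac{3589}{69347} + \frac{39 i \sqrt{42}}{69347} \approx -0.051754 + 0.0036447 i$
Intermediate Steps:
$R{\left(T \right)} = \frac{13}{\sqrt{T}}$
$E{\left(M,k \right)} = -2 + \frac{13 k}{\sqrt{M}}$ ($E{\left(M,k \right)} = -2 + \frac{13}{\sqrt{M}} k = -2 + \frac{13 k}{\sqrt{M}}$)
$\frac{E{\left(-42,126 \right)} + 3591}{-30189 - 39158} = \frac{\left(-2 + 13 \cdot 126 \frac{1}{\sqrt{-42}}\right) + 3591}{-30189 - 39158} = \frac{\left(-2 + 13 \cdot 126 \left(- \frac{i \sqrt{42}}{42}\right)\right) + 3591}{-69347} = \left(\left(-2 - 39 i \sqrt{42}\right) + 3591\right) \left(- \frac{1}{69347}\right) = \left(3589 - 39 i \sqrt{42}\right) \left(- \frac{1}{69347}\right) = - \frac{3589}{69347} + \frac{39 i \sqrt{42}}{69347}$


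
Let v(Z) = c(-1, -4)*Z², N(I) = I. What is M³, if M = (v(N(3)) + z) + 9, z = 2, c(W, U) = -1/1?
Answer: 8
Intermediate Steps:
c(W, U) = -1 (c(W, U) = -1*1 = -1)
v(Z) = -Z²
M = 2 (M = (-1*3² + 2) + 9 = (-1*9 + 2) + 9 = (-9 + 2) + 9 = -7 + 9 = 2)
M³ = 2³ = 8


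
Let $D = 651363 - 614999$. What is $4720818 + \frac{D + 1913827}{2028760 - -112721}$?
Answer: $\frac{10109544001649}{2141481} \approx 4.7208 \cdot 10^{6}$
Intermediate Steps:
$D = 36364$ ($D = 651363 - 614999 = 36364$)
$4720818 + \frac{D + 1913827}{2028760 - -112721} = 4720818 + \frac{36364 + 1913827}{2028760 - -112721} = 4720818 + \frac{1950191}{2028760 + \left(-498141 + 610862\right)} = 4720818 + \frac{1950191}{2028760 + 112721} = 4720818 + \frac{1950191}{2141481} = \frac{10109544001649}{2141481}$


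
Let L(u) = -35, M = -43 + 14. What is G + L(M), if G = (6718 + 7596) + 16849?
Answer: 31128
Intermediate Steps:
M = -29
G = 31163 (G = 14314 + 16849 = 31163)
G + L(M) = 31163 - 35 = 31128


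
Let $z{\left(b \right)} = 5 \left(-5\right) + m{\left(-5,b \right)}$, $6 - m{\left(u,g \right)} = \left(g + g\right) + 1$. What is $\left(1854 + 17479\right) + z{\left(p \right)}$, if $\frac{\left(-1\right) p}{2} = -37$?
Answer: $19165$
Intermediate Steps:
$p = 74$ ($p = \left(-2\right) \left(-37\right) = 74$)
$m{\left(u,g \right)} = 5 - 2 g$ ($m{\left(u,g \right)} = 6 - \left(\left(g + g\right) + 1\right) = 6 - \left(2 g + 1\right) = 6 - \left(1 + 2 g\right) = 5 - 2 g$)
$z{\left(b \right)} = -20 - 2 b$ ($z{\left(b \right)} = 5 \left(-5\right) - \left(-5 + 2 b\right) = -25 - \left(-5 + 2 b\right) = -20 - 2 b$)
$\left(1854 + 17479\right) + z{\left(p \right)} = \left(1854 + 17479\right) - 168 = 19333 - 168 = 19165$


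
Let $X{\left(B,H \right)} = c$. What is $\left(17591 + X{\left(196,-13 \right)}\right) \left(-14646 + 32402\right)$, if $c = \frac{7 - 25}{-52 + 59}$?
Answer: $\frac{2186100964}{7} \approx 3.123 \cdot 10^{8}$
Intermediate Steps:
$c = - \frac{18}{7} \approx -2.5714$
$X{\left(B,H \right)} = - \frac{18}{7}$
$\left(17591 + X{\left(196,-13 \right)}\right) \left(-14646 + 32402\right) = \left(17591 - \frac{18}{7}\right) \left(-14646 + 32402\right) = \frac{123119}{7} \cdot 17756 = \frac{2186100964}{7}$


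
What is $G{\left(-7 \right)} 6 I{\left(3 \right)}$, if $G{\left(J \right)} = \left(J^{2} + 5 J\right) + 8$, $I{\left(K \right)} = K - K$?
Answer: $0$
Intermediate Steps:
$I{\left(K \right)} = 0$
$G{\left(J \right)} = 8 + J^{2} + 5 J$
$G{\left(-7 \right)} 6 I{\left(3 \right)} = \left(8 + \left(-7\right)^{2} + 5 \left(-7\right)\right) 6 \cdot 0 = \left(8 + 49 - 35\right) 6 \cdot 0 = 22 \cdot 6 \cdot 0 = 132 \cdot 0 = 0$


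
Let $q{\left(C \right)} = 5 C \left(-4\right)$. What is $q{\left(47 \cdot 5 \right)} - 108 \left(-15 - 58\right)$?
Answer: $3184$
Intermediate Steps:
$q{\left(C \right)} = - 20 C$
$q{\left(47 \cdot 5 \right)} - 108 \left(-15 - 58\right) = - 20 \cdot 47 \cdot 5 - 108 \left(-15 - 58\right) = \left(-20\right) 235 - -7884 = -4700 + 7884 = 3184$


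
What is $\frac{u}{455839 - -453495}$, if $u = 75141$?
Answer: $\frac{75141}{909334} \approx 0.082633$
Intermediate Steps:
$\frac{u}{455839 - -453495} = \frac{75141}{455839 - -453495} = \frac{75141}{455839 + 453495} = \frac{75141}{909334}$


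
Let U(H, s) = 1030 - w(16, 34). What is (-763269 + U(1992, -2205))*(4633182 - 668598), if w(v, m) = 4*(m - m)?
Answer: -3021960543576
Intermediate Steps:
w(v, m) = 0 (w(v, m) = 4*0 = 0)
U(H, s) = 1030 (U(H, s) = 1030 - 1*0 = 1030 + 0 = 1030)
(-763269 + U(1992, -2205))*(4633182 - 668598) = (-763269 + 1030)*(4633182 - 668598) = -762239*3964584 = -3021960543576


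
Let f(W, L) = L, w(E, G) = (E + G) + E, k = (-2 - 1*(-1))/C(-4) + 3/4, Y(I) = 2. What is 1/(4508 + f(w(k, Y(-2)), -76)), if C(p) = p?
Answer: 1/4432 ≈ 0.00022563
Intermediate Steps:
k = 1 (k = (-2 - 1*(-1))/(-4) + 3/4 = (-2 + 1)*(-¼) + 3*(¼) = -1*(-¼) + ¾ = ¼ + ¾ = 1)
w(E, G) = G + 2*E
1/(4508 + f(w(k, Y(-2)), -76)) = 1/(4508 - 76) = 1/4432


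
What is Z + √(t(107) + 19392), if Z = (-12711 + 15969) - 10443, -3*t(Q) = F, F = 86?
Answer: -7185 + √174270/3 ≈ -7045.8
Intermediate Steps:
t(Q) = -86/3 (t(Q) = -⅓*86 = -86/3)
Z = -7185 (Z = 3258 - 10443 = -7185)
Z + √(t(107) + 19392) = -7185 + √(-86/3 + 19392) = -7185 + √(58090/3) = -7185 + √174270/3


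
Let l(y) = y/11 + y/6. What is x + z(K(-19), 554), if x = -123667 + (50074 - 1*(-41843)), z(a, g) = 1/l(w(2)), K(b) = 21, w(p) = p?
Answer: -539717/17 ≈ -31748.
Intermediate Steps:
l(y) = 17*y/66 (l(y) = y*(1/11) + y*(1/6) = y/11 + y/6 = 17*y/66)
z(a, g) = 33/17 (z(a, g) = 1/((17/66)*2) = 1/(17/33) = 33/17)
x = -31750 (x = -123667 + (50074 + 41843) = -123667 + 91917 = -31750)
x + z(K(-19), 554) = -31750 + 33/17 = -539717/17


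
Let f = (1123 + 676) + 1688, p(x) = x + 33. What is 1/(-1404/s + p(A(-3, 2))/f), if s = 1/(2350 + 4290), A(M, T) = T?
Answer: -3487/32507766685 ≈ -1.0727e-7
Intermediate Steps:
p(x) = 33 + x
f = 3487 (f = 1799 + 1688 = 3487)
s = 1/6640 ≈ 0.00015060
1/(-1404/s + p(A(-3, 2))/f) = 1/(-1404/1/6640 + (33 + 2)/3487) = 1/(-1404*6640 + 35*(1/3487)) = 1/(-9322560 + 35/3487) = 1/(-32507766685/3487) = -3487/32507766685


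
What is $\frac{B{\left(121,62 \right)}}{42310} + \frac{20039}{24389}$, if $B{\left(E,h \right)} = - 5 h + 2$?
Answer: $\frac{14488591}{17791355} \approx 0.81436$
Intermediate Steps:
$B{\left(E,h \right)} = 2 - 5 h$
$\frac{B{\left(121,62 \right)}}{42310} + \frac{20039}{24389} = \frac{2 - 310}{42310} + \frac{20039}{24389} = \left(2 - 310\right) \frac{1}{42310} + 20039 \cdot \frac{1}{24389} = \left(-308\right) \frac{1}{42310} + \frac{691}{841} = - \frac{154}{21155} + \frac{691}{841} = \frac{14488591}{17791355}$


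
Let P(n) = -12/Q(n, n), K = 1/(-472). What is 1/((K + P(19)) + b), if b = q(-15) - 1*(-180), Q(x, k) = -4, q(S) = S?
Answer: 472/79295 ≈ 0.0059525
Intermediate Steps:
K = -1/472 ≈ -0.0021186
P(n) = 3 (P(n) = -12/(-4) = -12*(-¼) = 3)
b = 165 (b = -15 - 1*(-180) = -15 + 180 = 165)
1/((K + P(19)) + b) = 1/((-1/472 + 3) + 165) = 1/(1415/472 + 165) = 1/(79295/472) = 472/79295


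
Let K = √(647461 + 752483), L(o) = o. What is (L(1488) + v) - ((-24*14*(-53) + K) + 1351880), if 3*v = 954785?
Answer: -3149815/3 - 2*√349986 ≈ -1.0511e+6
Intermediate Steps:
v = 954785/3 (v = (⅓)*954785 = 954785/3 ≈ 3.1826e+5)
K = 2*√349986 (K = √1399944 = 2*√349986 ≈ 1183.2)
(L(1488) + v) - ((-24*14*(-53) + K) + 1351880) = (1488 + 954785/3) - ((-24*14*(-53) + 2*√349986) + 1351880) = 959249/3 - ((-336*(-53) + 2*√349986) + 1351880) = 959249/3 - ((17808 + 2*√349986) + 1351880) = 959249/3 - (1369688 + 2*√349986) = 959249/3 + (-1369688 - 2*√349986) = -3149815/3 - 2*√349986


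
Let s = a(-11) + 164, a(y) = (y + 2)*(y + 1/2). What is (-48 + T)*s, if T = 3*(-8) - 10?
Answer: -21197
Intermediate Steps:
a(y) = (1/2 + y)*(2 + y) (a(y) = (2 + y)*(y + 1/2) = (2 + y)*(1/2 + y) = (1/2 + y)*(2 + y))
s = 517/2 (s = (1 + (-11)**2 + (5/2)*(-11)) + 164 = (1 + 121 - 55/2) + 164 = 189/2 + 164 = 517/2 ≈ 258.50)
T = -34 (T = -24 - 10 = -34)
(-48 + T)*s = (-48 - 34)*(517/2) = -82*517/2 = -21197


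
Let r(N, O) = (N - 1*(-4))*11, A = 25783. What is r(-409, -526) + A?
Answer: 21328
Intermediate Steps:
r(N, O) = 44 + 11*N (r(N, O) = (N + 4)*11 = (4 + N)*11 = 44 + 11*N)
r(-409, -526) + A = (44 + 11*(-409)) + 25783 = (44 - 4499) + 25783 = -4455 + 25783 = 21328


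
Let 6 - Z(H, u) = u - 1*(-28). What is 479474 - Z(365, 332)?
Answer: 479828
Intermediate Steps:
Z(H, u) = -22 - u (Z(H, u) = 6 - (u - 1*(-28)) = 6 - (u + 28) = 6 - (28 + u) = 6 + (-28 - u) = -22 - u)
479474 - Z(365, 332) = 479474 - (-22 - 1*332) = 479474 - (-22 - 332) = 479474 - 1*(-354) = 479474 + 354 = 479828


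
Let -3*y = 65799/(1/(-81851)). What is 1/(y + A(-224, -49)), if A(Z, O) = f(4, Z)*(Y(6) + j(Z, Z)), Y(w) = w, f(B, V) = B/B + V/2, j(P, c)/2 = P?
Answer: 1/1795287045 ≈ 5.5701e-10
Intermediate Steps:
j(P, c) = 2*P
f(B, V) = 1 + V/2 (f(B, V) = 1 + V*(½) = 1 + V/2)
A(Z, O) = (1 + Z/2)*(6 + 2*Z)
y = 1795237983 (y = -21933/(1/(-81851)) = -21933/(-1/81851) = -21933*(-81851) = -⅓*(-5385713949) = 1795237983)
1/(y + A(-224, -49)) = 1/(1795237983 + (2 - 224)*(3 - 224)) = 1/(1795237983 - 222*(-221)) = 1/(1795237983 + 49062) = 1/1795287045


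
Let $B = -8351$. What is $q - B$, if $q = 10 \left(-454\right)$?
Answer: $3811$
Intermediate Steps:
$q = -4540$
$q - B = -4540 - -8351 = -4540 + 8351 = 3811$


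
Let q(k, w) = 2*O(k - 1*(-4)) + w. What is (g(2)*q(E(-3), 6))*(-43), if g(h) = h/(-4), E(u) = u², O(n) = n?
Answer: 688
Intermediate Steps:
q(k, w) = 8 + w + 2*k (q(k, w) = 2*(k - 1*(-4)) + w = 2*(k + 4) + w = 2*(4 + k) + w = (8 + 2*k) + w = 8 + w + 2*k)
g(h) = -h/4 (g(h) = h*(-¼) = -h/4)
(g(2)*q(E(-3), 6))*(-43) = ((-¼*2)*(8 + 6 + 2*(-3)²))*(-43) = -(8 + 6 + 2*9)/2*(-43) = -(8 + 6 + 18)/2*(-43) = -½*32*(-43) = -16*(-43) = 688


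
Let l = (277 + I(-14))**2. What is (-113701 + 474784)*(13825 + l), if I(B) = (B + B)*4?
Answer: 14822457150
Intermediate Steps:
I(B) = 8*B (I(B) = (2*B)*4 = 8*B)
l = 27225 (l = (277 + 8*(-14))**2 = (277 - 112)**2 = 165**2 = 27225)
(-113701 + 474784)*(13825 + l) = (-113701 + 474784)*(13825 + 27225) = 361083*41050 = 14822457150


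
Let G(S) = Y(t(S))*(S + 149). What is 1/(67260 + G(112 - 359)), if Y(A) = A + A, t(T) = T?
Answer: 1/115672 ≈ 8.6451e-6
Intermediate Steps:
Y(A) = 2*A
G(S) = 2*S*(149 + S) (G(S) = (2*S)*(S + 149) = (2*S)*(149 + S) = 2*S*(149 + S))
1/(67260 + G(112 - 359)) = 1/(67260 + 2*(112 - 359)*(149 + (112 - 359))) = 1/(67260 + 2*(-247)*(149 - 247)) = 1/(67260 + 2*(-247)*(-98)) = 1/(67260 + 48412) = 1/115672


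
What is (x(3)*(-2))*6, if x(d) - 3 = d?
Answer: -72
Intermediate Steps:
x(d) = 3 + d
(x(3)*(-2))*6 = ((3 + 3)*(-2))*6 = (6*(-2))*6 = -12*6 = -72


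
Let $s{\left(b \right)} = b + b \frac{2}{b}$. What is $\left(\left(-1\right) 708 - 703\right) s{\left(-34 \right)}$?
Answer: $45152$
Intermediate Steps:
$s{\left(b \right)} = 2 + b$ ($s{\left(b \right)} = b + 2 = 2 + b$)
$\left(\left(-1\right) 708 - 703\right) s{\left(-34 \right)} = \left(\left(-1\right) 708 - 703\right) \left(2 - 34\right) = \left(-708 - 703\right) \left(-32\right) = \left(-1411\right) \left(-32\right) = 45152$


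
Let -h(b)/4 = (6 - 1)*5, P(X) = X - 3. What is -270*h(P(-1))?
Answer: 27000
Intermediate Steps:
P(X) = -3 + X
h(b) = -100 (h(b) = -4*(6 - 1)*5 = -20*5 = -4*25 = -100)
-270*h(P(-1)) = -270*(-100) = 27000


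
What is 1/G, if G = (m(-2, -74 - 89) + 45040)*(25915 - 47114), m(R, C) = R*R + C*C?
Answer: -1/1518123987 ≈ -6.5871e-10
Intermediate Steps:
m(R, C) = C**2 + R**2 (m(R, C) = R**2 + C**2 = C**2 + R**2)
G = -1518123987 (G = (((-74 - 89)**2 + (-2)**2) + 45040)*(25915 - 47114) = (((-163)**2 + 4) + 45040)*(-21199) = ((26569 + 4) + 45040)*(-21199) = (26573 + 45040)*(-21199) = 71613*(-21199) = -1518123987)
1/G = 1/(-1518123987) = -1/1518123987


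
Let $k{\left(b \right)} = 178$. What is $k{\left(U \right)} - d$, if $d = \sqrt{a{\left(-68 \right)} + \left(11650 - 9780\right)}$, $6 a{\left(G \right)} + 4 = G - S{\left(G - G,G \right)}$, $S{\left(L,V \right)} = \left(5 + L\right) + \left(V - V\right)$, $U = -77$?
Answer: $178 - \frac{\sqrt{66858}}{6} \approx 134.91$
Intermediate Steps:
$S{\left(L,V \right)} = 5 + L$ ($S{\left(L,V \right)} = \left(5 + L\right) + 0 = 5 + L$)
$a{\left(G \right)} = - \frac{3}{2} + \frac{G}{6}$ ($a{\left(G \right)} = - \frac{2}{3} + \frac{G - \left(5 + \left(G - G\right)\right)}{6} = - \frac{2}{3} + \frac{G - \left(5 + 0\right)}{6} = - \frac{2}{3} + \frac{G - 5}{6} = - \frac{2}{3} + \frac{-5 + G}{6} = - \frac{2}{3} + \left(- \frac{5}{6} + \frac{G}{6}\right) = - \frac{3}{2} + \frac{G}{6}$)
$d = \frac{\sqrt{66858}}{6}$ ($d = \sqrt{\left(- \frac{3}{2} + \frac{1}{6} \left(-68\right)\right) + \left(11650 - 9780\right)} = \sqrt{\left(- \frac{3}{2} - \frac{34}{3}\right) + 1870} = \sqrt{- \frac{77}{6} + 1870} = \sqrt{\frac{11143}{6}} = \frac{\sqrt{66858}}{6} \approx 43.095$)
$k{\left(U \right)} - d = 178 - \frac{\sqrt{66858}}{6}$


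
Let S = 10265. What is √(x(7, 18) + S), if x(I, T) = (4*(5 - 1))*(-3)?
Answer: √10217 ≈ 101.08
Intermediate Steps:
x(I, T) = -48 (x(I, T) = (4*4)*(-3) = 16*(-3) = -48)
√(x(7, 18) + S) = √(-48 + 10265) = √10217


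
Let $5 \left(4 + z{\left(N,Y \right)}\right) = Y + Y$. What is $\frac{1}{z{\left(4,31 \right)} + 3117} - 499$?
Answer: $- \frac{7797868}{15627} \approx -499.0$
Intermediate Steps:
$z{\left(N,Y \right)} = -4 + \frac{2 Y}{5}$ ($z{\left(N,Y \right)} = -4 + \frac{Y + Y}{5} = -4 + \frac{2 Y}{5}$)
$\frac{1}{z{\left(4,31 \right)} + 3117} - 499 = \frac{1}{\left(-4 + \frac{2}{5} \cdot 31\right) + 3117} - 499 = \frac{1}{\left(-4 + \frac{62}{5}\right) + 3117} - 499 = \frac{1}{\frac{42}{5} + 3117} - 499 = \frac{1}{\frac{15627}{5}} - 499 = \frac{5}{15627} - 499 = - \frac{7797868}{15627}$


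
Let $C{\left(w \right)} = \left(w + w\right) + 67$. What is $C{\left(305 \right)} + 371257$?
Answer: $371934$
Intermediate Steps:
$C{\left(w \right)} = 67 + 2 w$ ($C{\left(w \right)} = 2 w + 67 = 67 + 2 w$)
$C{\left(305 \right)} + 371257 = \left(67 + 2 \cdot 305\right) + 371257 = \left(67 + 610\right) + 371257 = 677 + 371257 = 371934$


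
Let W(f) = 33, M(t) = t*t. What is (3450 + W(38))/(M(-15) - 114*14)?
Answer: -1161/457 ≈ -2.5405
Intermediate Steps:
M(t) = t²
(3450 + W(38))/(M(-15) - 114*14) = (3450 + 33)/((-15)² - 114*14) = 3483/(225 - 1596) = 3483/(-1371) = 3483*(-1/1371) = -1161/457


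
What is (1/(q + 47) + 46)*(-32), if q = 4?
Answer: -75104/51 ≈ -1472.6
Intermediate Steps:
(1/(q + 47) + 46)*(-32) = (1/(4 + 47) + 46)*(-32) = (1/51 + 46)*(-32) = (2347/51)*(-32) = -75104/51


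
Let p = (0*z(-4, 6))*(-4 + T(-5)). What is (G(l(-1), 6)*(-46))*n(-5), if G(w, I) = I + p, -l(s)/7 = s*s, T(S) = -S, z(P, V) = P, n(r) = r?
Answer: 1380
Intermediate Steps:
p = 0 (p = (0*(-4))*(-4 - 1*(-5)) = 0*(-4 + 5) = 0*1 = 0)
l(s) = -7*s**2 (l(s) = -7*s*s = -7*s**2)
G(w, I) = I (G(w, I) = I + 0 = I)
(G(l(-1), 6)*(-46))*n(-5) = (6*(-46))*(-5) = -276*(-5) = 1380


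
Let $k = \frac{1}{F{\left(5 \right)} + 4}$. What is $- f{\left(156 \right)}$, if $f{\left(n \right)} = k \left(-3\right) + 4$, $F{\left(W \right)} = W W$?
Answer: $- \frac{113}{29} \approx -3.8966$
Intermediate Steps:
$F{\left(W \right)} = W^{2}$
$k = \frac{1}{29}$ ($k = \frac{1}{5^{2} + 4} = \frac{1}{25 + 4} = \frac{1}{29} \approx 0.034483$)
$f{\left(n \right)} = \frac{113}{29}$ ($f{\left(n \right)} = \frac{1}{29} \left(-3\right) + 4 = - \frac{3}{29} + 4 = \frac{113}{29}$)
$- f{\left(156 \right)} = \left(-1\right) \frac{113}{29} = - \frac{113}{29}$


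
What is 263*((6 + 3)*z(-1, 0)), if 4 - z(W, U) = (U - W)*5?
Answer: -2367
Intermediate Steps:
z(W, U) = 4 - 5*U + 5*W (z(W, U) = 4 - (U - W)*5 = 4 - (-5*W + 5*U) = 4 + (-5*U + 5*W) = 4 - 5*U + 5*W)
263*((6 + 3)*z(-1, 0)) = 263*((6 + 3)*(4 - 5*0 + 5*(-1))) = 263*(9*(4 + 0 - 5)) = 263*(9*(-1)) = 263*(-9) = -2367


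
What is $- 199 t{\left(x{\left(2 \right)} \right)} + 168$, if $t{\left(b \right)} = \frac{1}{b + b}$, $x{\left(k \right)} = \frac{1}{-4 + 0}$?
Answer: $566$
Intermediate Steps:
$x{\left(k \right)} = - \frac{1}{4}$ ($x{\left(k \right)} = \frac{1}{-4} = - \frac{1}{4}$)
$t{\left(b \right)} = \frac{1}{2 b}$
$- 199 t{\left(x{\left(2 \right)} \right)} + 168 = - 199 \frac{1}{2 \left(- \frac{1}{4}\right)} + 168 = - 199 \cdot \frac{1}{2} \left(-4\right) + 168 = \left(-199\right) \left(-2\right) + 168 = 398 + 168 = 566$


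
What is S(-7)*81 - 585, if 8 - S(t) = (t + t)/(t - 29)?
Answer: 63/2 ≈ 31.500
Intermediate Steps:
S(t) = 8 - 2*t/(-29 + t) (S(t) = 8 - (t + t)/(t - 29) = 8 - 2*t/(-29 + t))
S(-7)*81 - 585 = (2*(-116 + 3*(-7))/(-29 - 7))*81 - 585 = (2*(-116 - 21)/(-36))*81 - 585 = (2*(-1/36)*(-137))*81 - 585 = (137/18)*81 - 585 = 1233/2 - 585 = 63/2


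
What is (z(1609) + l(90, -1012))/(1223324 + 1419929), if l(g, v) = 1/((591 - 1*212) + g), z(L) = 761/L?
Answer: 358518/1994654222113 ≈ 1.7974e-7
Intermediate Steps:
l(g, v) = 1/(379 + g) (l(g, v) = 1/((591 - 212) + g) = 1/(379 + g))
(z(1609) + l(90, -1012))/(1223324 + 1419929) = (761/1609 + 1/(379 + 90))/(1223324 + 1419929) = (761*(1/1609) + 1/469)/2643253 = (761/1609 + 1/469)*(1/2643253) = (358518/754621)*(1/2643253) = 358518/1994654222113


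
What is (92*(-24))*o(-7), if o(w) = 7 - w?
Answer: -30912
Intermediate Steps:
(92*(-24))*o(-7) = (92*(-24))*(7 - 1*(-7)) = -2208*(7 + 7) = -2208*14 = -30912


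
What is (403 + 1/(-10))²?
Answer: 16232841/100 ≈ 1.6233e+5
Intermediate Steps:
(403 + 1/(-10))² = (403 - ⅒)² = (4029/10)² = 16232841/100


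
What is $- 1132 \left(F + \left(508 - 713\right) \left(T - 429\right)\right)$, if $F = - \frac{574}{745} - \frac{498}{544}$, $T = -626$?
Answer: $- \frac{12402651695861}{50660} \approx -2.4482 \cdot 10^{8}$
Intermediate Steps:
$F = - \frac{341633}{202640}$ ($F = \left(-574\right) \frac{1}{745} - \frac{249}{272} = - \frac{574}{745} - \frac{249}{272} = - \frac{341633}{202640} \approx -1.6859$)
$- 1132 \left(F + \left(508 - 713\right) \left(T - 429\right)\right) = - 1132 \left(- \frac{341633}{202640} + \left(508 - 713\right) \left(-626 - 429\right)\right) = - 1132 \left(- \frac{341633}{202640} - -216275\right) = - 1132 \left(- \frac{341633}{202640} + 216275\right) = \left(-1132\right) \frac{43825624367}{202640} = - \frac{12402651695861}{50660}$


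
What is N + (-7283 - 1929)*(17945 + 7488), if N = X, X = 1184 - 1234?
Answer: -234288846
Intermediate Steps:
X = -50
N = -50
N + (-7283 - 1929)*(17945 + 7488) = -50 + (-7283 - 1929)*(17945 + 7488) = -50 - 9212*25433 = -50 - 234288796 = -234288846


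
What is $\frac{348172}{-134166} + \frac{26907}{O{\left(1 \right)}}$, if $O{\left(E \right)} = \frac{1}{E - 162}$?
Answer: $- \frac{290605541327}{67083} \approx -4.332 \cdot 10^{6}$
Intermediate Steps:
$O{\left(E \right)} = \frac{1}{-162 + E}$
$\frac{348172}{-134166} + \frac{26907}{O{\left(1 \right)}} = \frac{348172}{-134166} + \frac{26907}{\frac{1}{-162 + 1}} = 348172 \left(- \frac{1}{134166}\right) + \frac{26907}{\frac{1}{-161}} = - \frac{174086}{67083} + \frac{26907}{- \frac{1}{161}} = - \frac{174086}{67083} + 26907 \left(-161\right) = - \frac{174086}{67083} - 4332027 = - \frac{290605541327}{67083}$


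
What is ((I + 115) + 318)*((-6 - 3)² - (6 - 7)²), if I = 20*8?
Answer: 47440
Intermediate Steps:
I = 160
((I + 115) + 318)*((-6 - 3)² - (6 - 7)²) = ((160 + 115) + 318)*((-6 - 3)² - (6 - 7)²) = (275 + 318)*((-9)² - 1*(-1)²) = 593*(81 - 1*1) = 593*(81 - 1) = 593*80 = 47440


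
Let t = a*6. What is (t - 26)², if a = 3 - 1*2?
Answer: 400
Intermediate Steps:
a = 1 (a = 3 - 2 = 1)
t = 6 (t = 1*6 = 6)
(t - 26)² = (6 - 26)² = (-20)² = 400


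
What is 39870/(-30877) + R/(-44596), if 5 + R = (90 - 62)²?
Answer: -1802095703/1376990692 ≈ -1.3087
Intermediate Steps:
R = 779 (R = -5 + (90 - 62)² = -5 + 28² = -5 + 784 = 779)
39870/(-30877) + R/(-44596) = 39870/(-30877) + 779/(-44596) = 39870*(-1/30877) + 779*(-1/44596) = -39870/30877 - 779/44596 = -1802095703/1376990692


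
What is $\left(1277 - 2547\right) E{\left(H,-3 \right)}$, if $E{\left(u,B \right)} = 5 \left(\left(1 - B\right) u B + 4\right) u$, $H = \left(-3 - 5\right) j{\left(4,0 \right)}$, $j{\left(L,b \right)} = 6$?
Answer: $176784000$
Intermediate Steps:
$H = -48$ ($H = \left(-3 - 5\right) 6 = \left(-8\right) 6 = -48$)
$E{\left(u,B \right)} = u \left(20 + 5 B u \left(1 - B\right)\right)$ ($E{\left(u,B \right)} = 5 \left(u \left(1 - B\right) B + 4\right) u = 5 \left(B u \left(1 - B\right) + 4\right) u = 5 \left(4 + B u \left(1 - B\right)\right) u = \left(20 + 5 B u \left(1 - B\right)\right) u = u \left(20 + 5 B u \left(1 - B\right)\right)$)
$\left(1277 - 2547\right) E{\left(H,-3 \right)} = \left(1277 - 2547\right) 5 \left(-48\right) \left(4 - -144 - - 48 \left(-3\right)^{2}\right) = - 1270 \cdot 5 \left(-48\right) \left(4 + 144 - \left(-48\right) 9\right) = - 1270 \cdot 5 \left(-48\right) \left(4 + 144 + 432\right) = - 1270 \cdot 5 \left(-48\right) 580 = \left(-1270\right) \left(-139200\right) = 176784000$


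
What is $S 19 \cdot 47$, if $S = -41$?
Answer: $-36613$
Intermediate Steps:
$S 19 \cdot 47 = \left(-41\right) 19 \cdot 47 = \left(-779\right) 47 = -36613$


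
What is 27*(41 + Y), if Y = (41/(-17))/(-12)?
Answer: 75645/68 ≈ 1112.4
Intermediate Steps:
Y = 41/204 (Y = (41*(-1/17))*(-1/12) = -41/17*(-1/12) = 41/204 ≈ 0.20098)
27*(41 + Y) = 27*(41 + 41/204) = 27*(8405/204) = 75645/68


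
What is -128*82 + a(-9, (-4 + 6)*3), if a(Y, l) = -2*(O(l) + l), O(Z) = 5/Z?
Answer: -31529/3 ≈ -10510.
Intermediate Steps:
a(Y, l) = -10/l - 2*l (a(Y, l) = -2*(5/l + l) = -2*(l + 5/l) = -10/l - 2*l)
-128*82 + a(-9, (-4 + 6)*3) = -128*82 + (-10*1/(3*(-4 + 6)) - 2*(-4 + 6)*3) = -10496 + (-10/(2*3) - 4*3) = -10496 + (-10/6 - 2*6) = -10496 + (-10*⅙ - 12) = -10496 + (-5/3 - 12) = -10496 - 41/3 = -31529/3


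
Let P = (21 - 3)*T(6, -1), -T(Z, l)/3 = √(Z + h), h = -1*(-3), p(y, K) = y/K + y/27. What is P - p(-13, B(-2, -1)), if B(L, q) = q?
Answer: -4712/27 ≈ -174.52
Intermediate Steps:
p(y, K) = y/27 + y/K (p(y, K) = y/K + y*(1/27) = y/K + y/27 = y/27 + y/K)
h = 3
T(Z, l) = -3*√(3 + Z) (T(Z, l) = -3*√(Z + 3) = -3*√(3 + Z))
P = -162 (P = (21 - 3)*(-3*√(3 + 6)) = 18*(-3*√9) = 18*(-3*3) = 18*(-9) = -162)
P - p(-13, B(-2, -1)) = -162 - ((1/27)*(-13) - 13/(-1)) = -162 - (-13/27 - 13*(-1)) = -162 - (-13/27 + 13) = -162 - 1*338/27 = -162 - 338/27 = -4712/27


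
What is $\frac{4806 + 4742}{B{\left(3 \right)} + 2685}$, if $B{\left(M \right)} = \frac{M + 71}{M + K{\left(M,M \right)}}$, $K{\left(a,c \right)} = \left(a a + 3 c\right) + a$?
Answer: $\frac{114576}{32257} \approx 3.552$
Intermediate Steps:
$K{\left(a,c \right)} = a + a^{2} + 3 c$ ($K{\left(a,c \right)} = \left(a^{2} + 3 c\right) + a = a + a^{2} + 3 c$)
$B{\left(M \right)} = \frac{71 + M}{M^{2} + 5 M}$ ($B{\left(M \right)} = \frac{M + 71}{M + \left(M + M^{2} + 3 M\right)} = \frac{71 + M}{M + \left(M^{2} + 4 M\right)} = \frac{71 + M}{M^{2} + 5 M}$)
$\frac{4806 + 4742}{B{\left(3 \right)} + 2685} = \frac{4806 + 4742}{\frac{71 + 3}{3 \left(5 + 3\right)} + 2685} = \frac{9548}{\frac{1}{3} \cdot \frac{1}{8} \cdot 74 + 2685} = \frac{9548}{\frac{37}{12} + 2685} = \frac{9548}{\frac{32257}{12}} = 9548 \cdot \frac{12}{32257} = \frac{114576}{32257}$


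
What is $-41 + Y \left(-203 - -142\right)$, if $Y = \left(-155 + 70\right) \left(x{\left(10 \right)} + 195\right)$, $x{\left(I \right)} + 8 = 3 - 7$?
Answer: $948814$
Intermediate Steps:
$x{\left(I \right)} = -12$ ($x{\left(I \right)} = -8 + \left(3 - 7\right) = -8 - 4 = -12$)
$Y = -15555$ ($Y = \left(-155 + 70\right) \left(-12 + 195\right) = \left(-85\right) 183 = -15555$)
$-41 + Y \left(-203 - -142\right) = -41 - 15555 \left(-203 - -142\right) = -41 - 15555 \left(-203 + 142\right) = -41 - -948855 = -41 + 948855 = 948814$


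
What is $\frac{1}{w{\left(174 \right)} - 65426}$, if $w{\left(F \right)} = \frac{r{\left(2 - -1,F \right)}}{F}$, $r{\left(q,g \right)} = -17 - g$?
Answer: $- \frac{174}{11384315} \approx -1.5284 \cdot 10^{-5}$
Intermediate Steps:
$w{\left(F \right)} = \frac{-17 - F}{F}$
$\frac{1}{w{\left(174 \right)} - 65426} = \frac{1}{\frac{-17 - 174}{174} - 65426} = \frac{1}{\frac{1}{174} \left(-191\right) - 65426} = \frac{1}{- \frac{191}{174} - 65426} = \frac{1}{- \frac{11384315}{174}} = - \frac{174}{11384315}$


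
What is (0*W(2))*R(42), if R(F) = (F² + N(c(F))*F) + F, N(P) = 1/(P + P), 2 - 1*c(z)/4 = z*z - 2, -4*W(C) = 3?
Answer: 0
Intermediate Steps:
W(C) = -¾ (W(C) = -¼*3 = -¾)
c(z) = 16 - 4*z² (c(z) = 8 - 4*(z*z - 2) = 8 - 4*(z² - 2) = 8 - 4*(-2 + z²) = 8 + (8 - 4*z²) = 16 - 4*z²)
N(P) = 1/(2*P)
R(F) = F + F² + F/(2*(16 - 4*F²)) (R(F) = (F² + (1/(2*(16 - 4*F²)))*F) + F = (F² + F/(2*(16 - 4*F²))) + F = F + F² + F/(2*(16 - 4*F²)))
(0*W(2))*R(42) = (0*(-¾))*((⅛)*42*(-1 + 8*(1 + 42)*(-4 + 42²))/(-4 + 42²)) = 0*((⅛)*42*(-1 + 8*43*(-4 + 1764))/(-4 + 1764)) = 0*((⅛)*42*(-1 + 8*43*1760)/1760) = 0*((⅛)*42*(1/1760)*(-1 + 605440)) = 0*((⅛)*42*(1/1760)*605439) = 0*(12714219/7040) = 0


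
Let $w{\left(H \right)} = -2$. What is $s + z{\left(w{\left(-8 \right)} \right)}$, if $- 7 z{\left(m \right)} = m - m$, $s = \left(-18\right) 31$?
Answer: $-558$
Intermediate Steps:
$s = -558$
$z{\left(m \right)} = 0$ ($z{\left(m \right)} = - \frac{m - m}{7} = \left(- \frac{1}{7}\right) 0 = 0$)
$s + z{\left(w{\left(-8 \right)} \right)} = -558 + 0 = -558$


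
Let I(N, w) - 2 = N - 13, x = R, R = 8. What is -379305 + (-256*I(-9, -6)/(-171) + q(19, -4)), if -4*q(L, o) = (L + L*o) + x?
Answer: -259456721/684 ≈ -3.7932e+5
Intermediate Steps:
x = 8
q(L, o) = -2 - L/4 - L*o/4 (q(L, o) = -((L + L*o) + 8)/4 = -(8 + L + L*o)/4 = -2 - L/4 - L*o/4)
I(N, w) = -11 + N (I(N, w) = 2 + (N - 13) = 2 + (-13 + N) = -11 + N)
-379305 + (-256*I(-9, -6)/(-171) + q(19, -4)) = -379305 + (-256*(-11 - 9)/(-171) + (-2 - ¼*19 - ¼*19*(-4))) = -379305 + (-(-5120)*(-1)/171 + (-2 - 19/4 + 19)) = -379305 + (-256*20/171 + 49/4) = -379305 + (-5120/171 + 49/4) = -379305 - 12101/684 = -259456721/684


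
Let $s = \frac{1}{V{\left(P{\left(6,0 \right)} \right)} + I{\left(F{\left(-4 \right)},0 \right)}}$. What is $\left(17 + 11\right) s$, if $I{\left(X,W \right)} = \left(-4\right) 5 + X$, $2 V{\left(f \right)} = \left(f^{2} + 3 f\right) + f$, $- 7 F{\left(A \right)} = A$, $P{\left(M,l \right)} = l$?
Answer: $- \frac{49}{34} \approx -1.4412$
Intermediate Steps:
$F{\left(A \right)} = - \frac{A}{7}$
$V{\left(f \right)} = \frac{f^{2}}{2} + 2 f$ ($V{\left(f \right)} = \frac{\left(f^{2} + 3 f\right) + f}{2} = \frac{f^{2} + 4 f}{2} = \frac{f^{2}}{2} + 2 f$)
$I{\left(X,W \right)} = -20 + X$
$s = - \frac{7}{136}$ ($s = \frac{1}{\frac{1}{2} \cdot 0 \left(4 + 0\right) - \frac{136}{7}} = \frac{1}{\frac{1}{2} \cdot 0 \cdot 4 + \left(-20 + \frac{4}{7}\right)} = \frac{1}{0 - \frac{136}{7}} = \frac{1}{- \frac{136}{7}} = - \frac{7}{136} \approx -0.051471$)
$\left(17 + 11\right) s = \left(17 + 11\right) \left(- \frac{7}{136}\right) = 28 \left(- \frac{7}{136}\right) = - \frac{49}{34}$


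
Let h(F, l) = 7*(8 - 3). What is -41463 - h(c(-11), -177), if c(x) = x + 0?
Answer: -41498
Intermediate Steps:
c(x) = x
h(F, l) = 35 (h(F, l) = 7*5 = 35)
-41463 - h(c(-11), -177) = -41463 - 1*35 = -41463 - 35 = -41498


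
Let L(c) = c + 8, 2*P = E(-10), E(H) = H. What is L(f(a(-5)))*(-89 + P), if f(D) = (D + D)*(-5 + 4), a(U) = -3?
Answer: -1316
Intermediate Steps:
f(D) = -2*D (f(D) = (2*D)*(-1) = -2*D)
P = -5 (P = (½)*(-10) = -5)
L(c) = 8 + c
L(f(a(-5)))*(-89 + P) = (8 - 2*(-3))*(-89 - 5) = (8 + 6)*(-94) = 14*(-94) = -1316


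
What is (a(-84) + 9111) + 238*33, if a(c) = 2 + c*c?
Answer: 24023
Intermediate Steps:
a(c) = 2 + c²
(a(-84) + 9111) + 238*33 = ((2 + (-84)²) + 9111) + 238*33 = ((2 + 7056) + 9111) + 7854 = (7058 + 9111) + 7854 = 16169 + 7854 = 24023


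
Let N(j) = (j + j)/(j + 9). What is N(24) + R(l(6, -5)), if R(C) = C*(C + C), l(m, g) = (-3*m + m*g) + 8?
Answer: 35216/11 ≈ 3201.5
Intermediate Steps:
l(m, g) = 8 - 3*m + g*m (l(m, g) = (-3*m + g*m) + 8 = 8 - 3*m + g*m)
N(j) = 2*j/(9 + j) (N(j) = (2*j)/(9 + j) = 2*j/(9 + j))
R(C) = 2*C² (R(C) = C*(2*C) = 2*C²)
N(24) + R(l(6, -5)) = 2*24/(9 + 24) + 2*(8 - 3*6 - 5*6)² = 2*24/33 + 2*(8 - 18 - 30)² = 2*24*(1/33) + 2*(-40)² = 16/11 + 2*1600 = 16/11 + 3200 = 35216/11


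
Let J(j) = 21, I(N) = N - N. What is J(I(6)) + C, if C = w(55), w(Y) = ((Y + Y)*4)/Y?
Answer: 29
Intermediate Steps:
I(N) = 0
w(Y) = 8 (w(Y) = ((2*Y)*4)/Y = (8*Y)/Y = 8)
C = 8
J(I(6)) + C = 21 + 8 = 29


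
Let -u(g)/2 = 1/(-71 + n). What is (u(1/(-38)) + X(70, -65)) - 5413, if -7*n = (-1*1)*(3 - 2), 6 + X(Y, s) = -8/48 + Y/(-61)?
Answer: -245994259/45384 ≈ -5420.3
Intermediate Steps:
X(Y, s) = -37/6 - Y/61 (X(Y, s) = -6 + (-8/48 + Y/(-61)) = -6 + (-8*1/48 + Y*(-1/61)) = -6 + (-1/6 - Y/61) = -37/6 - Y/61)
n = 1/7 (n = -(-1*1)*(3 - 2)/7 = -(-1)/7 = -1/7*(-1) = 1/7 ≈ 0.14286)
u(g) = 7/248 (u(g) = -2/(-71 + 1/7) = -2/(-496/7) = -2*(-7/496) = 7/248)
(u(1/(-38)) + X(70, -65)) - 5413 = (7/248 + (-37/6 - 1/61*70)) - 5413 = (7/248 + (-37/6 - 70/61)) - 5413 = (7/248 - 2677/366) - 5413 = -330667/45384 - 5413 = -245994259/45384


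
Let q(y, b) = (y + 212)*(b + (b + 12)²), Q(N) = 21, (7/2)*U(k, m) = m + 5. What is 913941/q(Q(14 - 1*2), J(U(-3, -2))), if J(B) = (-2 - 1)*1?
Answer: 304647/6058 ≈ 50.288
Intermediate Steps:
U(k, m) = 10/7 + 2*m/7 (U(k, m) = 2*(m + 5)/7 = 2*(5 + m)/7 = 10/7 + 2*m/7)
J(B) = -3 (J(B) = -3*1 = -3)
q(y, b) = (212 + y)*(b + (12 + b)²)
913941/q(Q(14 - 1*2), J(U(-3, -2))) = 913941/(212*(-3) + 212*(12 - 3)² - 3*21 + 21*(12 - 3)²) = 913941/(-636 + 212*9² - 63 + 21*9²) = 913941/(-636 + 212*81 - 63 + 21*81) = 913941/(-636 + 17172 - 63 + 1701) = 913941/18174 = 913941*(1/18174) = 304647/6058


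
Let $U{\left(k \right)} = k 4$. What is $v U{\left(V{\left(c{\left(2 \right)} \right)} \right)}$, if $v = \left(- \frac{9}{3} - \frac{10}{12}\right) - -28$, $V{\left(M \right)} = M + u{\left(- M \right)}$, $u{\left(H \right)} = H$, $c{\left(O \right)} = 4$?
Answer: $0$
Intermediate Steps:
$V{\left(M \right)} = 0$ ($V{\left(M \right)} = M - M = 0$)
$U{\left(k \right)} = 4 k$
$v = \frac{145}{6}$ ($v = \left(\left(-9\right) \frac{1}{3} - \frac{5}{6}\right) + 28 = \left(-3 - \frac{5}{6}\right) + 28 = - \frac{23}{6} + 28 = \frac{145}{6} \approx 24.167$)
$v U{\left(V{\left(c{\left(2 \right)} \right)} \right)} = \frac{145 \cdot 4 \cdot 0}{6} = \frac{145}{6} \cdot 0 = 0$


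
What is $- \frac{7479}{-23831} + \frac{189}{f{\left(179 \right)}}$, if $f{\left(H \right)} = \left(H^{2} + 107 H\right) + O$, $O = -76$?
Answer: $\frac{386815581}{1218193058} \approx 0.31753$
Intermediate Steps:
$f{\left(H \right)} = -76 + H^{2} + 107 H$ ($f{\left(H \right)} = \left(H^{2} + 107 H\right) - 76 = -76 + H^{2} + 107 H$)
$- \frac{7479}{-23831} + \frac{189}{f{\left(179 \right)}} = - \frac{7479}{-23831} + \frac{189}{-76 + 179^{2} + 107 \cdot 179} = \left(-7479\right) \left(- \frac{1}{23831}\right) + \frac{189}{-76 + 32041 + 19153} = \frac{7479}{23831} + \frac{189}{51118} = \frac{386815581}{1218193058}$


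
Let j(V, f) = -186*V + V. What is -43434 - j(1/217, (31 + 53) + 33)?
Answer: -9424993/217 ≈ -43433.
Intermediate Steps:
j(V, f) = -185*V
-43434 - j(1/217, (31 + 53) + 33) = -43434 - (-185)/217 = -43434 - 1*(-185/217) = -43434 + 185/217 = -9424993/217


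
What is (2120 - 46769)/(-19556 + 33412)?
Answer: -44649/13856 ≈ -3.2224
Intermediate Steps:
(2120 - 46769)/(-19556 + 33412) = -44649/13856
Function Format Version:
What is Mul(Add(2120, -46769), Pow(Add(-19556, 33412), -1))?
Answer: Rational(-44649, 13856) ≈ -3.2224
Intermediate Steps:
Mul(Add(2120, -46769), Pow(Add(-19556, 33412), -1)) = Mul(-44649, Pow(13856, -1)) = Mul(-44649, Rational(1, 13856)) = Rational(-44649, 13856)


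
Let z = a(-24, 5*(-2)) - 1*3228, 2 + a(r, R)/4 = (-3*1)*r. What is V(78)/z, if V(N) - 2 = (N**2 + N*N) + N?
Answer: -3062/737 ≈ -4.1547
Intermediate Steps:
a(r, R) = -8 - 12*r (a(r, R) = -8 + 4*((-3*1)*r) = -8 + 4*(-3*r) = -8 - 12*r)
V(N) = 2 + N + 2*N**2 (V(N) = 2 + ((N**2 + N*N) + N) = 2 + ((N**2 + N**2) + N) = 2 + (2*N**2 + N) = 2 + (N + 2*N**2) = 2 + N + 2*N**2)
z = -2948 (z = (-8 - 12*(-24)) - 1*3228 = (-8 + 288) - 3228 = 280 - 3228 = -2948)
V(78)/z = (2 + 78 + 2*78**2)/(-2948) = (2 + 78 + 2*6084)*(-1/2948) = (2 + 78 + 12168)*(-1/2948) = 12248*(-1/2948) = -3062/737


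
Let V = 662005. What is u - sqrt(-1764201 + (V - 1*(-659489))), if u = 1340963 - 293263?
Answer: 1047700 - I*sqrt(442707) ≈ 1.0477e+6 - 665.36*I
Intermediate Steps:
u = 1047700
u - sqrt(-1764201 + (V - 1*(-659489))) = 1047700 - sqrt(-1764201 + (662005 - 1*(-659489))) = 1047700 - sqrt(-1764201 + (662005 + 659489)) = 1047700 - sqrt(-1764201 + 1321494) = 1047700 - sqrt(-442707) = 1047700 - I*sqrt(442707)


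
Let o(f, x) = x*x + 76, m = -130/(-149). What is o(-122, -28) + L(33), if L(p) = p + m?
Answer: 133187/149 ≈ 893.87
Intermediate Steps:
m = 130/149 (m = -130*(-1/149) = 130/149 ≈ 0.87248)
L(p) = 130/149 + p (L(p) = p + 130/149 = 130/149 + p)
o(f, x) = 76 + x**2 (o(f, x) = x**2 + 76 = 76 + x**2)
o(-122, -28) + L(33) = (76 + (-28)**2) + (130/149 + 33) = (76 + 784) + 5047/149 = 860 + 5047/149 = 133187/149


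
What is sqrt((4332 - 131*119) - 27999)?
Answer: 2*I*sqrt(9814) ≈ 198.13*I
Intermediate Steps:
sqrt((4332 - 131*119) - 27999) = sqrt((4332 - 15589) - 27999) = sqrt(-11257 - 27999) = sqrt(-39256) = 2*I*sqrt(9814)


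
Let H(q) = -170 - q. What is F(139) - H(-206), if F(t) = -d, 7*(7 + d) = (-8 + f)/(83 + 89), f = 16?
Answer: -8731/301 ≈ -29.007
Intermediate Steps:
d = -2105/301 (d = -7 + ((-8 + 16)/(83 + 89))/7 = -7 + (8/172)/7 = -7 + (8*(1/172))/7 = -7 + (⅐)*(2/43) = -7 + 2/301 = -2105/301 ≈ -6.9934)
F(t) = 2105/301 (F(t) = -1*(-2105/301) = 2105/301)
F(139) - H(-206) = 2105/301 - (-170 - 1*(-206)) = 2105/301 - (-170 + 206) = 2105/301 - 1*36 = 2105/301 - 36 = -8731/301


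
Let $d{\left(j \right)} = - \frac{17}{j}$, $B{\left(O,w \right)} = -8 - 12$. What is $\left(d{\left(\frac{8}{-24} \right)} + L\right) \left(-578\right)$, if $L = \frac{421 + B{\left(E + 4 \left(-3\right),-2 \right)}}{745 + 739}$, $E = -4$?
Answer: $- \frac{21988565}{742} \approx -29634.0$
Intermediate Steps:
$B{\left(O,w \right)} = -20$
$L = \frac{401}{1484}$ ($L = \frac{421 - 20}{745 + 739} = \frac{401}{1484} \approx 0.27022$)
$\left(d{\left(\frac{8}{-24} \right)} + L\right) \left(-578\right) = \left(- \frac{17}{8 \frac{1}{-24}} + \frac{401}{1484}\right) \left(-578\right) = \left(- \frac{17}{8 \left(- \frac{1}{24}\right)} + \frac{401}{1484}\right) \left(-578\right) = \left(- \frac{17}{- \frac{1}{3}} + \frac{401}{1484}\right) \left(-578\right) = \left(\left(-17\right) \left(-3\right) + \frac{401}{1484}\right) \left(-578\right) = \left(51 + \frac{401}{1484}\right) \left(-578\right) = \frac{76085}{1484} \left(-578\right) = - \frac{21988565}{742}$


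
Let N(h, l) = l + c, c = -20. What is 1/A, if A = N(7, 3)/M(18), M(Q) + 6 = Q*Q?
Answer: -318/17 ≈ -18.706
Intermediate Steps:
M(Q) = -6 + Q² (M(Q) = -6 + Q*Q = -6 + Q²)
N(h, l) = -20 + l (N(h, l) = l - 20 = -20 + l)
A = -17/318 (A = (-20 + 3)/(-6 + 18²) = -17/(-6 + 324) = -17/318 ≈ -0.053459)
1/A = 1/(-17/318) = -318/17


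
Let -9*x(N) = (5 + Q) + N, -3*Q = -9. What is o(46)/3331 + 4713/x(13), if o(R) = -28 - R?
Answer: -47097527/23317 ≈ -2019.9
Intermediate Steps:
Q = 3 (Q = -⅓*(-9) = 3)
x(N) = -8/9 - N/9 (x(N) = -((5 + 3) + N)/9 = -(8 + N)/9 = -8/9 - N/9)
o(46)/3331 + 4713/x(13) = (-28 - 1*46)/3331 + 4713/(-8/9 - ⅑*13) = (-28 - 46)*(1/3331) + 4713/(-8/9 - 13/9) = -74*1/3331 + 4713/(-7/3) = -74/3331 + 4713*(-3/7) = -74/3331 - 14139/7 = -47097527/23317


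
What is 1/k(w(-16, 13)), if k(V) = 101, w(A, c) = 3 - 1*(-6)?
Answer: 1/101 ≈ 0.0099010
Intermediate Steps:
w(A, c) = 9 (w(A, c) = 3 + 6 = 9)
1/k(w(-16, 13)) = 1/101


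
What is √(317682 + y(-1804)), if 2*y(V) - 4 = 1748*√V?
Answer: 2*√(79421 + 437*I*√451) ≈ 564.59 + 32.875*I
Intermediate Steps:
y(V) = 2 + 874*√V (y(V) = 2 + (1748*√V)/2 = 2 + 874*√V)
√(317682 + y(-1804)) = √(317682 + (2 + 874*√(-1804))) = √(317682 + (2 + 874*(2*I*√451))) = √(317682 + (2 + 1748*I*√451)) = √(317684 + 1748*I*√451)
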